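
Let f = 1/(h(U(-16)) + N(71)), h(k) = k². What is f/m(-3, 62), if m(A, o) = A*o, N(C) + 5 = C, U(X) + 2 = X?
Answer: -1/72540 ≈ -1.3785e-5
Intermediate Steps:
U(X) = -2 + X
N(C) = -5 + C
f = 1/390 (f = 1/((-2 - 16)² + (-5 + 71)) = 1/((-18)² + 66) = 1/(324 + 66) = 1/390 ≈ 0.0025641)
f/m(-3, 62) = 1/(390*((-3*62))) = (1/390)/(-186) = (1/390)*(-1/186) = -1/72540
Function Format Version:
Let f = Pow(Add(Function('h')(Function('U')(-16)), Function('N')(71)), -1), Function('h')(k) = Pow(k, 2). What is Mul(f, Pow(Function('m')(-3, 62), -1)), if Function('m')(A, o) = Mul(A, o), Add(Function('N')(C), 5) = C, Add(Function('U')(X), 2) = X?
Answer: Rational(-1, 72540) ≈ -1.3785e-5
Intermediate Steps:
Function('U')(X) = Add(-2, X)
Function('N')(C) = Add(-5, C)
f = Rational(1, 390) (f = Pow(Add(Pow(Add(-2, -16), 2), Add(-5, 71)), -1) = Pow(Add(Pow(-18, 2), 66), -1) = Pow(Add(324, 66), -1) = Pow(390, -1) = Rational(1, 390) ≈ 0.0025641)
Mul(f, Pow(Function('m')(-3, 62), -1)) = Mul(Rational(1, 390), Pow(Mul(-3, 62), -1)) = Mul(Rational(1, 390), Pow(-186, -1)) = Mul(Rational(1, 390), Rational(-1, 186)) = Rational(-1, 72540)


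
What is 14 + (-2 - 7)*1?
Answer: 5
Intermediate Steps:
14 + (-2 - 7)*1 = 14 - 9*1 = 14 - 9 = 5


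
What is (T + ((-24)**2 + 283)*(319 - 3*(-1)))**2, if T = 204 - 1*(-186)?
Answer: 76722352144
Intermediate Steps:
T = 390 (T = 204 + 186 = 390)
(T + ((-24)**2 + 283)*(319 - 3*(-1)))**2 = (390 + ((-24)**2 + 283)*(319 - 3*(-1)))**2 = (390 + (576 + 283)*(319 + 3))**2 = (390 + 859*322)**2 = (390 + 276598)**2 = 276988**2 = 76722352144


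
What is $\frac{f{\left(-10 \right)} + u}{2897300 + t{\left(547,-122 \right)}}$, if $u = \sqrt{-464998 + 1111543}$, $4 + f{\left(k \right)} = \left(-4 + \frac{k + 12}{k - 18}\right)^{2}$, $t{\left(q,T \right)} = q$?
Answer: $\frac{2465}{567978012} + \frac{\sqrt{646545}}{2897847} \approx 0.00028181$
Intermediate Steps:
$f{\left(k \right)} = -4 + \left(-4 + \frac{12 + k}{-18 + k}\right)^{2}$ ($f{\left(k \right)} = -4 + \left(-4 + \frac{k + 12}{k - 18}\right)^{2} = -4 + \left(-4 + \frac{12 + k}{-18 + k}\right)^{2}$)
$u = \sqrt{646545} \approx 804.08$
$\frac{f{\left(-10 \right)} + u}{2897300 + t{\left(547,-122 \right)}} = \frac{\left(-4 + \frac{9 \left(-28 - 10\right)^{2}}{\left(-18 - 10\right)^{2}}\right) + \sqrt{646545}}{2897300 + 547} = \frac{\left(-4 + \frac{9 \left(-38\right)^{2}}{784}\right) + \sqrt{646545}}{2897847} = \left(\left(-4 + 9 \cdot 1444 \cdot \frac{1}{784}\right) + \sqrt{646545}\right) \frac{1}{2897847} = \left(\left(-4 + \frac{3249}{196}\right) + \sqrt{646545}\right) \frac{1}{2897847} = \left(\frac{2465}{196} + \sqrt{646545}\right) \frac{1}{2897847} = \frac{2465}{567978012} + \frac{\sqrt{646545}}{2897847}$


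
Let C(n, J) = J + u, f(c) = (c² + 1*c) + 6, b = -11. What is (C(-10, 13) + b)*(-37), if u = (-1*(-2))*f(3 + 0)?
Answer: -1406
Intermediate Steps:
f(c) = 6 + c + c² (f(c) = (c² + c) + 6 = (c + c²) + 6 = 6 + c + c²)
u = 36 (u = (-1*(-2))*(6 + (3 + 0) + (3 + 0)²) = 2*(6 + 3 + 3²) = 2*(6 + 3 + 9) = 2*18 = 36)
C(n, J) = 36 + J (C(n, J) = J + 36 = 36 + J)
(C(-10, 13) + b)*(-37) = ((36 + 13) - 11)*(-37) = (49 - 11)*(-37) = 38*(-37) = -1406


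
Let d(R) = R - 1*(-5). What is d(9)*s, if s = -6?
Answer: -84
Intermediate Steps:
d(R) = 5 + R (d(R) = R + 5 = 5 + R)
d(9)*s = (5 + 9)*(-6) = 14*(-6) = -84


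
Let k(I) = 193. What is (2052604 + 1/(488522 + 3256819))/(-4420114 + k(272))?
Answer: -7687701917965/16554111338061 ≈ -0.46440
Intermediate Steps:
(2052604 + 1/(488522 + 3256819))/(-4420114 + k(272)) = (2052604 + 1/(488522 + 3256819))/(-4420114 + 193) = (2052604 + 1/3745341)/(-4419921) = (2052604 + 1/3745341)*(-1/4419921) = (7687701917965/3745341)*(-1/4419921) = -7687701917965/16554111338061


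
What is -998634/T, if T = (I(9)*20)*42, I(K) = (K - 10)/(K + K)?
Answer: 213993/10 ≈ 21399.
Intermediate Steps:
I(K) = (-10 + K)/(2*K) (I(K) = (-10 + K)/((2*K)) = (-10 + K)*(1/(2*K)) = (-10 + K)/(2*K))
T = -140/3 (T = (((½)*(-10 + 9)/9)*20)*42 = (((½)*(⅑)*(-1))*20)*42 = -1/18*20*42 = -10/9*42 = -140/3 ≈ -46.667)
-998634/T = -998634/(-140/3) = -998634*(-3/140) = 213993/10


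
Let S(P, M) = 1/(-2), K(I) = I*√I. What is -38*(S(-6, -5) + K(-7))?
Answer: 19 + 266*I*√7 ≈ 19.0 + 703.77*I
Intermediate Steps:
K(I) = I^(3/2)
S(P, M) = -½
-38*(S(-6, -5) + K(-7)) = -38*(-½ + (-7)^(3/2)) = -38*(-½ - 7*I*√7) = 19 + 266*I*√7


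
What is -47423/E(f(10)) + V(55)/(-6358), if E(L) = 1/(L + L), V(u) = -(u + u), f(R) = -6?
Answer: 164462969/289 ≈ 5.6908e+5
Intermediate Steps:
V(u) = -2*u
E(L) = 1/(2*L)
-47423/E(f(10)) + V(55)/(-6358) = -47423/((½)/(-6)) - 2*55/(-6358) = -47423/((½)*(-⅙)) - 110*(-1/6358) = -47423/(-1/12) + 5/289 = -47423*(-12) + 5/289 = 569076 + 5/289 = 164462969/289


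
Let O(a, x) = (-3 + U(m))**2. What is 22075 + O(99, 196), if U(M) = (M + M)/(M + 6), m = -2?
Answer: 22091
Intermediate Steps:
U(M) = 2*M/(6 + M) (U(M) = (2*M)/(6 + M) = 2*M/(6 + M))
O(a, x) = 16 (O(a, x) = (-3 + 2*(-2)/(6 - 2))**2 = (-3 + 2*(-2)/4)**2 = (-3 + 2*(-2)*(1/4))**2 = (-3 - 1)**2 = (-4)**2 = 16)
22075 + O(99, 196) = 22075 + 16 = 22091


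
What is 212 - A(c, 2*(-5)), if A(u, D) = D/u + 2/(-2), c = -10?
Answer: 212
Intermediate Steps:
A(u, D) = -1 + D/u (A(u, D) = D/u + 2*(-1/2) = D/u - 1 = -1 + D/u)
212 - A(c, 2*(-5)) = 212 - (2*(-5) - 1*(-10))/(-10) = 212 - (-1)*(-10 + 10)/10 = 212 - (-1)*0/10 = 212 - 1*0 = 212 + 0 = 212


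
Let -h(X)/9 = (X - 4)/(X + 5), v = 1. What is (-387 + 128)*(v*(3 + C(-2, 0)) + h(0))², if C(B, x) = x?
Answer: -673659/25 ≈ -26946.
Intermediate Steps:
h(X) = -9*(-4 + X)/(5 + X) (h(X) = -9*(X - 4)/(X + 5) = -9*(-4 + X)/(5 + X))
(-387 + 128)*(v*(3 + C(-2, 0)) + h(0))² = (-387 + 128)*(1*(3 + 0) + 9*(4 - 1*0)/(5 + 0))² = -259*(1*3 + 9*(4 + 0)/5)² = -259*(3 + 9*(⅕)*4)² = -259*(3 + 36/5)² = -259*(51/5)² = -259*2601/25 = -673659/25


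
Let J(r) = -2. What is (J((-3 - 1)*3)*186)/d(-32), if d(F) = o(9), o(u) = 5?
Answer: -372/5 ≈ -74.400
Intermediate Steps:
d(F) = 5
(J((-3 - 1)*3)*186)/d(-32) = -2*186/5 = -372*⅕ = -372/5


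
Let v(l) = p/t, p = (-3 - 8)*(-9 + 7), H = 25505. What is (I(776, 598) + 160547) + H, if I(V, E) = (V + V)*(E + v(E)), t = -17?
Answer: 18906372/17 ≈ 1.1121e+6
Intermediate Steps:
p = 22 (p = -11*(-2) = 22)
v(l) = -22/17 (v(l) = 22/(-17) = 22*(-1/17) = -22/17)
I(V, E) = 2*V*(-22/17 + E) (I(V, E) = (V + V)*(E - 22/17) = (2*V)*(-22/17 + E) = 2*V*(-22/17 + E))
(I(776, 598) + 160547) + H = ((2/17)*776*(-22 + 17*598) + 160547) + 25505 = ((2/17)*776*(-22 + 10166) + 160547) + 25505 = ((2/17)*776*10144 + 160547) + 25505 = (15743488/17 + 160547) + 25505 = 18472787/17 + 25505 = 18906372/17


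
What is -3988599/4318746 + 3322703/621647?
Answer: 3956803229295/894911831554 ≈ 4.4214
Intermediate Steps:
-3988599/4318746 + 3322703/621647 = -3988599*1/4318746 + 3322703*(1/621647) = -1329533/1439582 + 3322703/621647 = 3956803229295/894911831554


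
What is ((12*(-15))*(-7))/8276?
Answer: 315/2069 ≈ 0.15225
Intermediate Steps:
((12*(-15))*(-7))/8276 = -180*(-7)*(1/8276) = 1260*(1/8276) = 315/2069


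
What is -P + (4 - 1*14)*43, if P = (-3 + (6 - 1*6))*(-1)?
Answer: -433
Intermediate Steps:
P = 3 (P = (-3 + (6 - 6))*(-1) = (-3 + 0)*(-1) = -3*(-1) = 3)
-P + (4 - 1*14)*43 = -1*3 + (4 - 1*14)*43 = -3 + (4 - 14)*43 = -3 - 10*43 = -3 - 430 = -433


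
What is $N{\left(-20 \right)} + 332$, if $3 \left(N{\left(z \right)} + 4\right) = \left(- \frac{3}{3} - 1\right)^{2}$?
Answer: $\frac{988}{3} \approx 329.33$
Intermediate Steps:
$N{\left(z \right)} = - \frac{8}{3}$ ($N{\left(z \right)} = -4 + \frac{\left(- \frac{3}{3} - 1\right)^{2}}{3} = -4 + \frac{\left(\left(-3\right) \frac{1}{3} - 1\right)^{2}}{3} = -4 + \frac{\left(-1 - 1\right)^{2}}{3} = -4 + \frac{\left(-2\right)^{2}}{3} = -4 + \frac{1}{3} \cdot 4 = -4 + \frac{4}{3} = - \frac{8}{3}$)
$N{\left(-20 \right)} + 332 = - \frac{8}{3} + 332 = \frac{988}{3}$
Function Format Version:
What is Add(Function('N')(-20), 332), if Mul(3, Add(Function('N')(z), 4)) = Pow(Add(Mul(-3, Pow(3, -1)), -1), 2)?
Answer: Rational(988, 3) ≈ 329.33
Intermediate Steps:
Function('N')(z) = Rational(-8, 3) (Function('N')(z) = Add(-4, Mul(Rational(1, 3), Pow(Add(Mul(-3, Pow(3, -1)), -1), 2))) = Add(-4, Mul(Rational(1, 3), Pow(Add(Mul(-3, Rational(1, 3)), -1), 2))) = Add(-4, Mul(Rational(1, 3), Pow(Add(-1, -1), 2))) = Add(-4, Mul(Rational(1, 3), Pow(-2, 2))) = Add(-4, Mul(Rational(1, 3), 4)) = Add(-4, Rational(4, 3)) = Rational(-8, 3))
Add(Function('N')(-20), 332) = Add(Rational(-8, 3), 332) = Rational(988, 3)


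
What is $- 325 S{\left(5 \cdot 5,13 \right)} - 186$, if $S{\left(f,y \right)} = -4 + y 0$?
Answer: $1114$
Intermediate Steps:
$S{\left(f,y \right)} = -4$ ($S{\left(f,y \right)} = -4 + 0 = -4$)
$- 325 S{\left(5 \cdot 5,13 \right)} - 186 = \left(-325\right) \left(-4\right) - 186 = 1300 - 186 = 1114$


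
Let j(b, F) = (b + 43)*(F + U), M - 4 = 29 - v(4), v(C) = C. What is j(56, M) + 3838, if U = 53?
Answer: 11956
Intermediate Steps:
M = 29 (M = 4 + (29 - 1*4) = 4 + (29 - 4) = 4 + 25 = 29)
j(b, F) = (43 + b)*(53 + F) (j(b, F) = (b + 43)*(F + 53) = (43 + b)*(53 + F))
j(56, M) + 3838 = (2279 + 43*29 + 53*56 + 29*56) + 3838 = (2279 + 1247 + 2968 + 1624) + 3838 = 8118 + 3838 = 11956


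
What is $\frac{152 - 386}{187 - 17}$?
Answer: $- \frac{117}{85} \approx -1.3765$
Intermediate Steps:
$\frac{152 - 386}{187 - 17} = - \frac{234}{170} = \left(-234\right) \frac{1}{170} = - \frac{117}{85}$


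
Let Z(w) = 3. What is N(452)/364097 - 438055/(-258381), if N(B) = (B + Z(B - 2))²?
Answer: 11209780940/4951355103 ≈ 2.2640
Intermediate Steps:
N(B) = (3 + B)² (N(B) = (B + 3)² = (3 + B)²)
N(452)/364097 - 438055/(-258381) = (3 + 452)²/364097 - 438055/(-258381) = 455²*(1/364097) - 438055*(-1/258381) = 207025*(1/364097) + 438055/258381 = 207025/364097 + 438055/258381 = 11209780940/4951355103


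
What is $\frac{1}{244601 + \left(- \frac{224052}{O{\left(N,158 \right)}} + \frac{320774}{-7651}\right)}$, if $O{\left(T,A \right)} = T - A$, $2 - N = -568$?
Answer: $\frac{788053}{192296956668} \approx 4.0981 \cdot 10^{-6}$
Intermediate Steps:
$N = 570$ ($N = 2 - -568 = 2 + 568 = 570$)
$\frac{1}{244601 + \left(- \frac{224052}{O{\left(N,158 \right)}} + \frac{320774}{-7651}\right)} = \frac{1}{244601 + \left(- \frac{224052}{570 - 158} + \frac{320774}{-7651}\right)} = \frac{1}{244601 + \left(- \frac{224052}{570 - 158} + 320774 \left(- \frac{1}{7651}\right)\right)} = \frac{1}{244601 - \left(\frac{320774}{7651} + \frac{224052}{412}\right)} = \frac{1}{244601 - \frac{461595185}{788053}} = \frac{1}{\frac{192296956668}{788053}} = \frac{788053}{192296956668}$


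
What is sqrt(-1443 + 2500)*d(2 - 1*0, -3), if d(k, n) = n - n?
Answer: 0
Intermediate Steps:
d(k, n) = 0
sqrt(-1443 + 2500)*d(2 - 1*0, -3) = sqrt(-1443 + 2500)*0 = sqrt(1057)*0 = 0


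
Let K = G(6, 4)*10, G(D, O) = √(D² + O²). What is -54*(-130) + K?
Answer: 7020 + 20*√13 ≈ 7092.1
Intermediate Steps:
K = 20*√13 (K = √(6² + 4²)*10 = √(36 + 16)*10 = √52*10 = (2*√13)*10 = 20*√13 ≈ 72.111)
-54*(-130) + K = -54*(-130) + 20*√13 = 7020 + 20*√13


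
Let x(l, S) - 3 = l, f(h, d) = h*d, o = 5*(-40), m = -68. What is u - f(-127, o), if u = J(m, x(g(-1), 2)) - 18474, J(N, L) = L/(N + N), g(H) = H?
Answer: -2983433/68 ≈ -43874.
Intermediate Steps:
o = -200
f(h, d) = d*h
x(l, S) = 3 + l
J(N, L) = L/(2*N) (J(N, L) = L/((2*N)) = L*(1/(2*N)) = L/(2*N))
u = -1256233/68 (u = (1/2)*(3 - 1)/(-68) - 18474 = (1/2)*2*(-1/68) - 18474 = -1/68 - 18474 = -1256233/68 ≈ -18474.)
u - f(-127, o) = -1256233/68 - (-200)*(-127) = -1256233/68 - 1*25400 = -1256233/68 - 25400 = -2983433/68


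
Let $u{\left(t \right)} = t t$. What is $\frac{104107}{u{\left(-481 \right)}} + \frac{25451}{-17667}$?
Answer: $- \frac{311470034}{314419599} \approx -0.99062$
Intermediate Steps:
$u{\left(t \right)} = t^{2}$
$\frac{104107}{u{\left(-481 \right)}} + \frac{25451}{-17667} = \frac{104107}{\left(-481\right)^{2}} + \frac{25451}{-17667} = \frac{104107}{231361} + 25451 \left(- \frac{1}{17667}\right) = 104107 \cdot \frac{1}{231361} - \frac{25451}{17667} = \frac{104107}{231361} - \frac{25451}{17667} = - \frac{311470034}{314419599}$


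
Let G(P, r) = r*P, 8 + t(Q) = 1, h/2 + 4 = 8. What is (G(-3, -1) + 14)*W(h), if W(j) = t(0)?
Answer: -119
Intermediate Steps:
h = 8 (h = -8 + 2*8 = -8 + 16 = 8)
t(Q) = -7 (t(Q) = -8 + 1 = -7)
W(j) = -7
G(P, r) = P*r
(G(-3, -1) + 14)*W(h) = (-3*(-1) + 14)*(-7) = (3 + 14)*(-7) = 17*(-7) = -119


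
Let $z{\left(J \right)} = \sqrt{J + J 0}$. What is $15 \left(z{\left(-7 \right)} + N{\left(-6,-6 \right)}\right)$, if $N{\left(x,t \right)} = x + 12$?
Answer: $90 + 15 i \sqrt{7} \approx 90.0 + 39.686 i$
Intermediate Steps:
$N{\left(x,t \right)} = 12 + x$
$z{\left(J \right)} = \sqrt{J}$ ($z{\left(J \right)} = \sqrt{J + 0} = \sqrt{J}$)
$15 \left(z{\left(-7 \right)} + N{\left(-6,-6 \right)}\right) = 15 \left(\sqrt{-7} + \left(12 - 6\right)\right) = 15 \left(i \sqrt{7} + 6\right) = 15 \left(6 + i \sqrt{7}\right) = 90 + 15 i \sqrt{7}$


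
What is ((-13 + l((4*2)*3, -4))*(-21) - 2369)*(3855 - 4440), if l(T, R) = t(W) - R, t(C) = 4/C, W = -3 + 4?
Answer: 1324440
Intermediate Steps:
W = 1
l(T, R) = 4 - R (l(T, R) = 4/1 - R = 4*1 - R = 4 - R)
((-13 + l((4*2)*3, -4))*(-21) - 2369)*(3855 - 4440) = ((-13 + (4 - 1*(-4)))*(-21) - 2369)*(3855 - 4440) = ((-13 + (4 + 4))*(-21) - 2369)*(-585) = ((-13 + 8)*(-21) - 2369)*(-585) = (-5*(-21) - 2369)*(-585) = (105 - 2369)*(-585) = -2264*(-585) = 1324440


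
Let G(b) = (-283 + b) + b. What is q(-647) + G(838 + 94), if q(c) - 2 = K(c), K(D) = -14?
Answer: 1569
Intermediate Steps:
q(c) = -12 (q(c) = 2 - 14 = -12)
G(b) = -283 + 2*b
q(-647) + G(838 + 94) = -12 + (-283 + 2*(838 + 94)) = -12 + (-283 + 2*932) = -12 + (-283 + 1864) = -12 + 1581 = 1569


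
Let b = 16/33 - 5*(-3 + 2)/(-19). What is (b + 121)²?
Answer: 5776912036/393129 ≈ 14695.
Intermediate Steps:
b = 139/627 (b = 16*(1/33) - 5*(-1)*(-1/19) = 16/33 + 5*(-1/19) = 16/33 - 5/19 = 139/627 ≈ 0.22169)
(b + 121)² = (139/627 + 121)² = (76006/627)² = 5776912036/393129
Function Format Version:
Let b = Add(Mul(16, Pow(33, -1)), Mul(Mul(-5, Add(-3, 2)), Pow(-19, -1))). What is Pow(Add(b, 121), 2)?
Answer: Rational(5776912036, 393129) ≈ 14695.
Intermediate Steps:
b = Rational(139, 627) (b = Add(Mul(16, Rational(1, 33)), Mul(Mul(-5, -1), Rational(-1, 19))) = Add(Rational(16, 33), Mul(5, Rational(-1, 19))) = Add(Rational(16, 33), Rational(-5, 19)) = Rational(139, 627) ≈ 0.22169)
Pow(Add(b, 121), 2) = Pow(Add(Rational(139, 627), 121), 2) = Pow(Rational(76006, 627), 2) = Rational(5776912036, 393129)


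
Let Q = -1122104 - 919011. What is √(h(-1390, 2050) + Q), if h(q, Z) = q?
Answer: 3*I*√226945 ≈ 1429.2*I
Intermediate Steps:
Q = -2041115
√(h(-1390, 2050) + Q) = √(-1390 - 2041115) = √(-2042505) = 3*I*√226945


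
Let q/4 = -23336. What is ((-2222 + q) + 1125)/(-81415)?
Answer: 94441/81415 ≈ 1.1600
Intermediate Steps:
q = -93344 (q = 4*(-23336) = -93344)
((-2222 + q) + 1125)/(-81415) = ((-2222 - 93344) + 1125)/(-81415) = (-95566 + 1125)*(-1/81415) = -94441*(-1/81415) = 94441/81415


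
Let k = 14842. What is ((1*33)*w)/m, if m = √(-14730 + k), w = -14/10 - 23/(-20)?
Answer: -33*√7/112 ≈ -0.77955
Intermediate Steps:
w = -¼ (w = -14*⅒ - 23*(-1/20) = -7/5 + 23/20 = -¼ ≈ -0.25000)
m = 4*√7 (m = √(-14730 + 14842) = √112 = 4*√7 ≈ 10.583)
((1*33)*w)/m = ((1*33)*(-¼))/((4*√7)) = (33*(-¼))*(√7/28) = -33*√7/112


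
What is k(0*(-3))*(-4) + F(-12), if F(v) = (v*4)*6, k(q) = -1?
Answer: -284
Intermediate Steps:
F(v) = 24*v (F(v) = (4*v)*6 = 24*v)
k(0*(-3))*(-4) + F(-12) = -1*(-4) + 24*(-12) = 4 - 288 = -284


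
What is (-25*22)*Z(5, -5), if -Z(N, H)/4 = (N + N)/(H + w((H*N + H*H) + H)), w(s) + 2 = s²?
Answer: 11000/9 ≈ 1222.2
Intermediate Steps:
w(s) = -2 + s²
Z(N, H) = -8*N/(-2 + H + (H + H² + H*N)²) (Z(N, H) = -4*(N + N)/(H + (-2 + ((H*N + H*H) + H)²)) = -4*2*N/(H + (-2 + ((H*N + H²) + H)²)) = -4*2*N/(H + (-2 + ((H² + H*N) + H)²)) = -4*2*N/(H + (-2 + (H + H² + H*N)²)) = -4*2*N/(-2 + H + (H + H² + H*N)²) = -8*N/(-2 + H + (H + H² + H*N)²))
(-25*22)*Z(5, -5) = (-25*22)*(-8*5/(-2 - 5 + (-5)²*(1 - 5 + 5)²)) = -(-4400)*5/(-2 - 5 + 25*1²) = -(-4400)*5/(-2 - 5 + 25*1) = -(-4400)*5/(-2 - 5 + 25) = -(-4400)*5/18 = -550*(-20/9) = 11000/9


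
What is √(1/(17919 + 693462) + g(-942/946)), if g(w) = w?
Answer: I*√931752545001234/30589383 ≈ 0.99788*I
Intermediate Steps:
√(1/(17919 + 693462) + g(-942/946)) = √(1/(17919 + 693462) - 942/946) = √(1/711381 - 942*1/946) = √(1/711381 - 471/473) = √(-30459998/30589383) = I*√931752545001234/30589383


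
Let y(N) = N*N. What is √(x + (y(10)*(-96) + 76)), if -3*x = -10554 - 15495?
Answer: 29*I ≈ 29.0*I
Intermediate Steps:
y(N) = N²
x = 8683 (x = -(-10554 - 15495)/3 = -⅓*(-26049) = 8683)
√(x + (y(10)*(-96) + 76)) = √(8683 + (10²*(-96) + 76)) = √(8683 + (100*(-96) + 76)) = √(8683 + (-9600 + 76)) = √(8683 - 9524) = √(-841) = 29*I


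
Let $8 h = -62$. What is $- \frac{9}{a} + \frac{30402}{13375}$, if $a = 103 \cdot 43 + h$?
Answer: $\frac{11937286}{5256375} \approx 2.271$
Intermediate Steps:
$h = - \frac{31}{4}$ ($h = \frac{1}{8} \left(-62\right) = - \frac{31}{4} \approx -7.75$)
$a = \frac{17685}{4}$ ($a = 103 \cdot 43 - \frac{31}{4} = 4429 - \frac{31}{4} = \frac{17685}{4} \approx 4421.3$)
$- \frac{9}{a} + \frac{30402}{13375} = - \frac{9}{\frac{17685}{4}} + \frac{30402}{13375} = \left(-9\right) \frac{4}{17685} + 30402 \cdot \frac{1}{13375} = - \frac{4}{1965} + \frac{30402}{13375} = \frac{11937286}{5256375}$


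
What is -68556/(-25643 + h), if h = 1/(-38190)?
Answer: 2618153640/979306171 ≈ 2.6735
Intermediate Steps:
h = -1/38190 ≈ -2.6185e-5
-68556/(-25643 + h) = -68556/(-25643 - 1/38190) = -68556/(-979306171/38190) = -68556*(-38190/979306171) = 2618153640/979306171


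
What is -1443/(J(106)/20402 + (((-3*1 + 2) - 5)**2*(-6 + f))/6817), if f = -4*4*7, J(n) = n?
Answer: 100346533131/42972547 ≈ 2335.1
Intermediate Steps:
f = -112 (f = -16*7 = -112)
-1443/(J(106)/20402 + (((-3*1 + 2) - 5)**2*(-6 + f))/6817) = -1443/(106/20402 + (((-3*1 + 2) - 5)**2*(-6 - 112))/6817) = -1443/(106*(1/20402) + (((-3 + 2) - 5)**2*(-118))*(1/6817)) = -1443/(53/10201 + ((-1 - 5)**2*(-118))*(1/6817)) = -1443/(53/10201 + ((-6)**2*(-118))*(1/6817)) = -1443/(53/10201 + (36*(-118))*(1/6817)) = -1443/(53/10201 - 4248*1/6817) = -1443/(53/10201 - 4248/6817) = -1443/(-42972547/69540217) = -1443*(-69540217/42972547) = 100346533131/42972547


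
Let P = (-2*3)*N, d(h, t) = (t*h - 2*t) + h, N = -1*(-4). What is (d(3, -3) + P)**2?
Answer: 576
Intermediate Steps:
N = 4
d(h, t) = h - 2*t + h*t (d(h, t) = (h*t - 2*t) + h = (-2*t + h*t) + h = h - 2*t + h*t)
P = -24 (P = -2*3*4 = -6*4 = -24)
(d(3, -3) + P)**2 = ((3 - 2*(-3) + 3*(-3)) - 24)**2 = ((3 + 6 - 9) - 24)**2 = (0 - 24)**2 = (-24)**2 = 576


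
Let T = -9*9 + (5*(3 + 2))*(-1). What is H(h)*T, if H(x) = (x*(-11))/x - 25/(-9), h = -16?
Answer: 7844/9 ≈ 871.56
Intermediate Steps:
H(x) = -74/9 (H(x) = (-11*x)/x - 25*(-⅑) = -11 + 25/9 = -74/9)
T = -106 (T = -81 + (5*5)*(-1) = -81 + 25*(-1) = -81 - 25 = -106)
H(h)*T = -74/9*(-106) = 7844/9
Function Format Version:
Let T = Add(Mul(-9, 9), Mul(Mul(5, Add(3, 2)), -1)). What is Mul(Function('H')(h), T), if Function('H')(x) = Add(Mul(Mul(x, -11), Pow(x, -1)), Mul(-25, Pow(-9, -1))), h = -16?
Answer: Rational(7844, 9) ≈ 871.56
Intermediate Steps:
Function('H')(x) = Rational(-74, 9) (Function('H')(x) = Add(Mul(Mul(-11, x), Pow(x, -1)), Mul(-25, Rational(-1, 9))) = Add(-11, Rational(25, 9)) = Rational(-74, 9))
T = -106 (T = Add(-81, Mul(Mul(5, 5), -1)) = Add(-81, Mul(25, -1)) = Add(-81, -25) = -106)
Mul(Function('H')(h), T) = Mul(Rational(-74, 9), -106) = Rational(7844, 9)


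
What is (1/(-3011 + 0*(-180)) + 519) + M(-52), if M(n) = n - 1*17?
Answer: 1354949/3011 ≈ 450.00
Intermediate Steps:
M(n) = -17 + n (M(n) = n - 17 = -17 + n)
(1/(-3011 + 0*(-180)) + 519) + M(-52) = (1/(-3011 + 0*(-180)) + 519) + (-17 - 52) = (1/(-3011 + 0) + 519) - 69 = (1/(-3011) + 519) - 69 = (-1/3011 + 519) - 69 = 1562708/3011 - 69 = 1354949/3011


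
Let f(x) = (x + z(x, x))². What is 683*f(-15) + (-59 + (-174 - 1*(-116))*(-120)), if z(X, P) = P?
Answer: 621601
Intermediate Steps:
f(x) = 4*x² (f(x) = (x + x)² = (2*x)² = 4*x²)
683*f(-15) + (-59 + (-174 - 1*(-116))*(-120)) = 683*(4*(-15)²) + (-59 + (-174 - 1*(-116))*(-120)) = 683*(4*225) + (-59 + (-174 + 116)*(-120)) = 683*900 + (-59 - 58*(-120)) = 614700 + (-59 + 6960) = 614700 + 6901 = 621601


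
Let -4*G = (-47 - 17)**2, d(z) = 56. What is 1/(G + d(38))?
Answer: -1/968 ≈ -0.0010331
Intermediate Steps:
G = -1024 (G = -(-47 - 17)**2/4 = -1/4*(-64)**2 = -1/4*4096 = -1024)
1/(G + d(38)) = 1/(-1024 + 56) = 1/(-968) = -1/968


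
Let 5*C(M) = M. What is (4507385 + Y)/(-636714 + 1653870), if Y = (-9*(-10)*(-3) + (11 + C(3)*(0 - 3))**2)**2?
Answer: 946196527/211907500 ≈ 4.4651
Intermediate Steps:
C(M) = M/5
Y = 21473956/625 (Y = (-9*(-10)*(-3) + (11 + ((1/5)*3)*(0 - 3))**2)**2 = (90*(-3) + (11 + (3/5)*(-3))**2)**2 = (-270 + (11 - 9/5)**2)**2 = (-270 + (46/5)**2)**2 = (-270 + 2116/25)**2 = (-4634/25)**2 = 21473956/625 ≈ 34358.)
(4507385 + Y)/(-636714 + 1653870) = (4507385 + 21473956/625)/(-636714 + 1653870) = (2838589581/625)/1017156 = (2838589581/625)*(1/1017156) = 946196527/211907500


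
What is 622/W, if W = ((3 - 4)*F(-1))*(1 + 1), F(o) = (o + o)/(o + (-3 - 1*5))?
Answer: -2799/2 ≈ -1399.5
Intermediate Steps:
F(o) = 2*o/(-8 + o) (F(o) = (2*o)/(o + (-3 - 5)) = (2*o)/(o - 8) = (2*o)/(-8 + o) = 2*o/(-8 + o))
W = -4/9 (W = ((3 - 4)*(2*(-1)/(-8 - 1)))*(1 + 1) = -2*(-1)/(-9)*2 = -2*(-1)*(-1)/9*2 = -1*2/9*2 = -2/9*2 = -4/9 ≈ -0.44444)
622/W = 622/(-4/9) = 622*(-9/4) = -2799/2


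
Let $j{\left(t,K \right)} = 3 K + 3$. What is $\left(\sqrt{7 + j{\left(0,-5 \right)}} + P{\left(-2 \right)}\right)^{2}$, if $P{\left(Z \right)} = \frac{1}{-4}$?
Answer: $\frac{\left(1 - 4 i \sqrt{5}\right)^{2}}{16} \approx -4.9375 - 1.118 i$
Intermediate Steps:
$P{\left(Z \right)} = - \frac{1}{4}$
$j{\left(t,K \right)} = 3 + 3 K$
$\left(\sqrt{7 + j{\left(0,-5 \right)}} + P{\left(-2 \right)}\right)^{2} = \left(\sqrt{7 + \left(3 + 3 \left(-5\right)\right)} - \frac{1}{4}\right)^{2} = \left(\sqrt{7 + \left(3 - 15\right)} - \frac{1}{4}\right)^{2} = \left(\sqrt{7 - 12} - \frac{1}{4}\right)^{2} = \left(\sqrt{-5} - \frac{1}{4}\right)^{2} = \left(i \sqrt{5} - \frac{1}{4}\right)^{2} = \left(- \frac{1}{4} + i \sqrt{5}\right)^{2}$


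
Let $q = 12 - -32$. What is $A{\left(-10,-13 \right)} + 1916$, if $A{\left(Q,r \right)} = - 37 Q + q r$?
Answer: $1714$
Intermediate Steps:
$q = 44$ ($q = 12 + 32 = 44$)
$A{\left(Q,r \right)} = - 37 Q + 44 r$
$A{\left(-10,-13 \right)} + 1916 = \left(\left(-37\right) \left(-10\right) + 44 \left(-13\right)\right) + 1916 = \left(370 - 572\right) + 1916 = -202 + 1916 = 1714$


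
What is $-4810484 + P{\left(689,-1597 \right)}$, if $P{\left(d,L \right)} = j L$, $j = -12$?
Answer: $-4791320$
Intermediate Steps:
$P{\left(d,L \right)} = - 12 L$
$-4810484 + P{\left(689,-1597 \right)} = -4810484 - -19164 = -4810484 + 19164 = -4791320$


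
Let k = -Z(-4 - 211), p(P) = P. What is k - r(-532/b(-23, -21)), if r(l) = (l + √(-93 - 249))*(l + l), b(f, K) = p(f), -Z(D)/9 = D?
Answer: -1589663/529 - 3192*I*√38/23 ≈ -3005.0 - 855.51*I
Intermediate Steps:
Z(D) = -9*D
b(f, K) = f
k = -1935 (k = -(-9)*(-4 - 211) = -(-9)*(-215) = -1*1935 = -1935)
r(l) = 2*l*(l + 3*I*√38) (r(l) = (l + √(-342))*(2*l) = (l + 3*I*√38)*(2*l) = 2*l*(l + 3*I*√38))
k - r(-532/b(-23, -21)) = -1935 - 2*(-532/(-23))*(-532/(-23) + 3*I*√38) = -1935 - 2*(-532*(-1/23))*(-532*(-1/23) + 3*I*√38) = -1935 - 2*532*(532/23 + 3*I*√38)/23 = -1935 - (566048/529 + 3192*I*√38/23) = -1935 + (-566048/529 - 3192*I*√38/23) = -1589663/529 - 3192*I*√38/23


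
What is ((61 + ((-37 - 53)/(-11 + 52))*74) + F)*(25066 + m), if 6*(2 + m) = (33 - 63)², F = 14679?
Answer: 15069903520/41 ≈ 3.6756e+8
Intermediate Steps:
m = 148 (m = -2 + (33 - 63)²/6 = -2 + (⅙)*(-30)² = -2 + (⅙)*900 = -2 + 150 = 148)
((61 + ((-37 - 53)/(-11 + 52))*74) + F)*(25066 + m) = ((61 + ((-37 - 53)/(-11 + 52))*74) + 14679)*(25066 + 148) = ((61 - 90/41*74) + 14679)*25214 = ((61 - 6660/41) + 14679)*25214 = (-4159/41 + 14679)*25214 = (597680/41)*25214 = 15069903520/41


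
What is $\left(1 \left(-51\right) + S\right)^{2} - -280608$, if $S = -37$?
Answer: $288352$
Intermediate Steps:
$\left(1 \left(-51\right) + S\right)^{2} - -280608 = \left(1 \left(-51\right) - 37\right)^{2} - -280608 = \left(-51 - 37\right)^{2} + 280608 = \left(-88\right)^{2} + 280608 = 7744 + 280608 = 288352$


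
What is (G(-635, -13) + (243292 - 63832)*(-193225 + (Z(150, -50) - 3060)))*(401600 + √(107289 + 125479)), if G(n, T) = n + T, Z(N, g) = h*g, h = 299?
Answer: -15223946673196800 - 303265869984*√3637 ≈ -1.5242e+16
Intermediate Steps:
Z(N, g) = 299*g
G(n, T) = T + n
(G(-635, -13) + (243292 - 63832)*(-193225 + (Z(150, -50) - 3060)))*(401600 + √(107289 + 125479)) = ((-13 - 635) + (243292 - 63832)*(-193225 + (299*(-50) - 3060)))*(401600 + √(107289 + 125479)) = (-648 + 179460*(-193225 + (-14950 - 3060)))*(401600 + √232768) = (-648 + 179460*(-193225 - 18010))*(401600 + 8*√3637) = (-648 + 179460*(-211235))*(401600 + 8*√3637) = (-648 - 37908233100)*(401600 + 8*√3637) = -37908233748*(401600 + 8*√3637) = -15223946673196800 - 303265869984*√3637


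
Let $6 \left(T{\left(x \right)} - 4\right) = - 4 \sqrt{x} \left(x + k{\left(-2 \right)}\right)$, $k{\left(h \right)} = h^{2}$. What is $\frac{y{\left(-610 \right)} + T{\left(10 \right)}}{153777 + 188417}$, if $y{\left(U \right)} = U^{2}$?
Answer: $\frac{186052}{171097} - \frac{14 \sqrt{10}}{513291} \approx 1.0873$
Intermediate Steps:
$T{\left(x \right)} = 4 - \frac{2 \sqrt{x} \left(4 + x\right)}{3}$ ($T{\left(x \right)} = 4 + \frac{- 4 \sqrt{x} \left(x + \left(-2\right)^{2}\right)}{6} = 4 + \frac{- 4 \sqrt{x} \left(x + 4\right)}{6} = 4 + \frac{- 4 \sqrt{x} \left(4 + x\right)}{6} = 4 + \frac{\left(-4\right) \sqrt{x} \left(4 + x\right)}{6} = 4 - \frac{2 \sqrt{x} \left(4 + x\right)}{3}$)
$\frac{y{\left(-610 \right)} + T{\left(10 \right)}}{153777 + 188417} = \frac{\left(-610\right)^{2} - \left(-4 + \frac{8 \sqrt{10}}{3} + \frac{20 \sqrt{10}}{3}\right)}{153777 + 188417} = \frac{372100 - \left(-4 + \frac{8 \sqrt{10}}{3} + \frac{2}{3} \cdot 10 \sqrt{10}\right)}{342194} = \left(372100 - \left(-4 + \frac{28 \sqrt{10}}{3}\right)\right) \frac{1}{342194} = \left(372100 + \left(4 - \frac{28 \sqrt{10}}{3}\right)\right) \frac{1}{342194} = \left(372104 - \frac{28 \sqrt{10}}{3}\right) \frac{1}{342194} = \frac{186052}{171097} - \frac{14 \sqrt{10}}{513291}$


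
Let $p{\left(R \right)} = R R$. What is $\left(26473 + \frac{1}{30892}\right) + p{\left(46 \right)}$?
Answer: $\frac{883171389}{30892} \approx 28589.0$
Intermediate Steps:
$p{\left(R \right)} = R^{2}$
$\left(26473 + \frac{1}{30892}\right) + p{\left(46 \right)} = \left(26473 + \frac{1}{30892}\right) + 46^{2} = \left(26473 + \frac{1}{30892}\right) + 2116 = \frac{817803917}{30892} + 2116 = \frac{883171389}{30892}$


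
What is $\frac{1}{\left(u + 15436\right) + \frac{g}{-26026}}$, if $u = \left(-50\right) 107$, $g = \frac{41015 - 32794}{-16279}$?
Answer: $\frac{423677254}{4273208792065} \approx 9.9147 \cdot 10^{-5}$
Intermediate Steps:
$g = - \frac{8221}{16279}$ ($g = \left(41015 - 32794\right) \left(- \frac{1}{16279}\right) = 8221 \left(- \frac{1}{16279}\right) = - \frac{8221}{16279} \approx -0.50501$)
$u = -5350$
$\frac{1}{\left(u + 15436\right) + \frac{g}{-26026}} = \frac{1}{\left(-5350 + 15436\right) - \frac{8221}{16279 \left(-26026\right)}} = \frac{1}{10086 - - \frac{8221}{423677254}} = \frac{1}{10086 + \frac{8221}{423677254}} = \frac{1}{\frac{4273208792065}{423677254}} = \frac{423677254}{4273208792065}$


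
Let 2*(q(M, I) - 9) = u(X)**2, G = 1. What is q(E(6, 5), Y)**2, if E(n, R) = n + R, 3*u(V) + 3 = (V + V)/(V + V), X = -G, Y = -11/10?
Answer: 6889/81 ≈ 85.049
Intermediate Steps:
Y = -11/10 (Y = -11*1/10 = -11/10 ≈ -1.1000)
X = -1 (X = -1*1 = -1)
u(V) = -2/3 (u(V) = -1 + ((V + V)/(V + V))/3 = -1 + ((2*V)/((2*V)))/3 = -1 + ((2*V)*(1/(2*V)))/3 = -1 + (1/3)*1 = -1 + 1/3 = -2/3)
E(n, R) = R + n
q(M, I) = 83/9 (q(M, I) = 9 + (-2/3)**2/2 = 9 + (1/2)*(4/9) = 9 + 2/9 = 83/9)
q(E(6, 5), Y)**2 = (83/9)**2 = 6889/81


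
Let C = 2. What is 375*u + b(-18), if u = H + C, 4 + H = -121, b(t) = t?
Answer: -46143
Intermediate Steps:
H = -125 (H = -4 - 121 = -125)
u = -123 (u = -125 + 2 = -123)
375*u + b(-18) = 375*(-123) - 18 = -46125 - 18 = -46143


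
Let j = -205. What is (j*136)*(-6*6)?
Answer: 1003680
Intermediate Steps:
(j*136)*(-6*6) = (-205*136)*(-6*6) = -27880*(-36) = 1003680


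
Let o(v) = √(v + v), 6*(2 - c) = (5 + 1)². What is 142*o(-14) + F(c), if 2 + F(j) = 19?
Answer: 17 + 284*I*√7 ≈ 17.0 + 751.39*I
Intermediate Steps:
c = -4 (c = 2 - (5 + 1)²/6 = 2 - ⅙*6² = 2 - ⅙*36 = 2 - 6 = -4)
F(j) = 17 (F(j) = -2 + 19 = 17)
o(v) = √2*√v (o(v) = √(2*v) = √2*√v)
142*o(-14) + F(c) = 142*(√2*√(-14)) + 17 = 142*(√2*(I*√14)) + 17 = 142*(2*I*√7) + 17 = 284*I*√7 + 17 = 17 + 284*I*√7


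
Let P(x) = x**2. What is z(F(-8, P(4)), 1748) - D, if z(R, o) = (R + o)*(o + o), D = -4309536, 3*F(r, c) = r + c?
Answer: 31289600/3 ≈ 1.0430e+7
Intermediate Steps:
F(r, c) = c/3 + r/3 (F(r, c) = (r + c)/3 = (c + r)/3 = c/3 + r/3)
z(R, o) = 2*o*(R + o) (z(R, o) = (R + o)*(2*o) = 2*o*(R + o))
z(F(-8, P(4)), 1748) - D = 2*1748*(((1/3)*4**2 + (1/3)*(-8)) + 1748) - 1*(-4309536) = 2*1748*(((1/3)*16 - 8/3) + 1748) + 4309536 = 2*1748*((16/3 - 8/3) + 1748) + 4309536 = 2*1748*(8/3 + 1748) + 4309536 = 2*1748*(5252/3) + 4309536 = 18360992/3 + 4309536 = 31289600/3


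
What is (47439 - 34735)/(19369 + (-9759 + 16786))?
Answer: 3176/6599 ≈ 0.48129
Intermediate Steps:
(47439 - 34735)/(19369 + (-9759 + 16786)) = 12704/(19369 + 7027) = 12704/26396 = 12704*(1/26396) = 3176/6599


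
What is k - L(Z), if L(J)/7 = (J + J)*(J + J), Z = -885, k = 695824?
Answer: -21234476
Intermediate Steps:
L(J) = 28*J² (L(J) = 7*((J + J)*(J + J)) = 7*((2*J)*(2*J)) = 7*(4*J²) = 28*J²)
k - L(Z) = 695824 - 28*(-885)² = 695824 - 28*783225 = 695824 - 1*21930300 = 695824 - 21930300 = -21234476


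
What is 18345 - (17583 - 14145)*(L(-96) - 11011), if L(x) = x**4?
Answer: -291967473165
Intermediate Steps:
18345 - (17583 - 14145)*(L(-96) - 11011) = 18345 - (17583 - 14145)*((-96)**4 - 11011) = 18345 - 3438*(84934656 - 11011) = 18345 - 3438*84923645 = 18345 - 1*291967491510 = 18345 - 291967491510 = -291967473165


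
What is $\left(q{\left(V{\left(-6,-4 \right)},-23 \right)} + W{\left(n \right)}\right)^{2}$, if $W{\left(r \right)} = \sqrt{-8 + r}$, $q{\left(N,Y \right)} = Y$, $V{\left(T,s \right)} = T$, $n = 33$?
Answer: $324$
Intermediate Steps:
$\left(q{\left(V{\left(-6,-4 \right)},-23 \right)} + W{\left(n \right)}\right)^{2} = \left(-23 + \sqrt{-8 + 33}\right)^{2} = \left(-23 + \sqrt{25}\right)^{2} = \left(-23 + 5\right)^{2} = \left(-18\right)^{2} = 324$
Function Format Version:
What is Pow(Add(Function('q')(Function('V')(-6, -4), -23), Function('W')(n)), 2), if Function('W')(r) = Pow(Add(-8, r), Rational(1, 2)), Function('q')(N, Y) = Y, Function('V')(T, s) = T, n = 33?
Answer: 324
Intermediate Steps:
Pow(Add(Function('q')(Function('V')(-6, -4), -23), Function('W')(n)), 2) = Pow(Add(-23, Pow(Add(-8, 33), Rational(1, 2))), 2) = Pow(Add(-23, Pow(25, Rational(1, 2))), 2) = Pow(Add(-23, 5), 2) = Pow(-18, 2) = 324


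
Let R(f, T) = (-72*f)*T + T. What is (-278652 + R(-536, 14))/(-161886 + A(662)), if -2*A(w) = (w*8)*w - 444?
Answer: -26165/191464 ≈ -0.13666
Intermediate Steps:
A(w) = 222 - 4*w**2 (A(w) = -((w*8)*w - 444)/2 = -((8*w)*w - 444)/2 = -(8*w**2 - 444)/2 = -(-444 + 8*w**2)/2 = 222 - 4*w**2)
R(f, T) = T - 72*T*f (R(f, T) = -72*T*f + T = T - 72*T*f)
(-278652 + R(-536, 14))/(-161886 + A(662)) = (-278652 + 14*(1 - 72*(-536)))/(-161886 + (222 - 4*662**2)) = (-278652 + 14*(1 + 38592))/(-161886 + (222 - 4*438244)) = (-278652 + 14*38593)/(-161886 + (222 - 1752976)) = (-278652 + 540302)/(-161886 - 1752754) = 261650/(-1914640) = 261650*(-1/1914640) = -26165/191464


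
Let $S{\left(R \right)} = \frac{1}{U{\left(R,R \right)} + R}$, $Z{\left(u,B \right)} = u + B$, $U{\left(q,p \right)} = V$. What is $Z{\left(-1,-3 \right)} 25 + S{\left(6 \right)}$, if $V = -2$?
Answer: $- \frac{399}{4} \approx -99.75$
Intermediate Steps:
$U{\left(q,p \right)} = -2$
$Z{\left(u,B \right)} = B + u$
$S{\left(R \right)} = \frac{1}{-2 + R}$
$Z{\left(-1,-3 \right)} 25 + S{\left(6 \right)} = \left(-3 - 1\right) 25 + \frac{1}{-2 + 6} = \left(-4\right) 25 + \frac{1}{4} = -100 + \frac{1}{4} = - \frac{399}{4}$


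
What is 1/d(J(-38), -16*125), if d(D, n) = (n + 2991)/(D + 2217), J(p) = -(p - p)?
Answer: 2217/991 ≈ 2.2371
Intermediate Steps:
J(p) = 0 (J(p) = -1*0 = 0)
d(D, n) = (2991 + n)/(2217 + D)
1/d(J(-38), -16*125) = 1/((2991 - 16*125)/(2217 + 0)) = 1/((2991 - 2000)/2217) = 1/((1/2217)*991) = 1/(991/2217) = 2217/991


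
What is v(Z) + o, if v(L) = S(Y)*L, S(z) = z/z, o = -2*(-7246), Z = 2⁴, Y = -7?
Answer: 14508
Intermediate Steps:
Z = 16
o = 14492
S(z) = 1
v(L) = L (v(L) = 1*L = L)
v(Z) + o = 16 + 14492 = 14508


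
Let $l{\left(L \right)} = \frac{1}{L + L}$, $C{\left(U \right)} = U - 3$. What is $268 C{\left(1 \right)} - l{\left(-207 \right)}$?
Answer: $- \frac{221903}{414} \approx -536.0$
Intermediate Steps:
$C{\left(U \right)} = -3 + U$
$l{\left(L \right)} = \frac{1}{2 L}$
$268 C{\left(1 \right)} - l{\left(-207 \right)} = 268 \left(-3 + 1\right) - \frac{1}{2 \left(-207\right)} = 268 \left(-2\right) - \frac{1}{2} \left(- \frac{1}{207}\right) = -536 - - \frac{1}{414} = -536 + \frac{1}{414} = - \frac{221903}{414}$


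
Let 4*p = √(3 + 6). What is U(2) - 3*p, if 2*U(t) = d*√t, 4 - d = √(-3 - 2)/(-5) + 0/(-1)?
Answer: -9/4 + √2*(20 + I*√5)/10 ≈ 0.57843 + 0.31623*I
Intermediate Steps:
d = 4 + I*√5/5 (d = 4 - (√(-3 - 2)/(-5) + 0/(-1)) = 4 - (√(-5)*(-⅕) + 0*(-1)) = 4 - ((I*√5)*(-⅕) + 0) = 4 - (-I*√5/5 + 0) = 4 - (-1)*I*√5/5 = 4 + I*√5/5 ≈ 4.0 + 0.44721*I)
p = ¾ (p = √(3 + 6)/4 = √9/4 = (¼)*3 = ¾ ≈ 0.75000)
U(t) = √t*(4 + I*√5/5)/2 (U(t) = ((4 + I*√5/5)*√t)/2 = (√t*(4 + I*√5/5))/2 = √t*(4 + I*√5/5)/2)
U(2) - 3*p = √2*(20 + I*√5)/10 - 3*¾ = √2*(20 + I*√5)/10 - 9/4 = -9/4 + √2*(20 + I*√5)/10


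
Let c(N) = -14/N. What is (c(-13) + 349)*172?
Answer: 782772/13 ≈ 60213.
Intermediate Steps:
(c(-13) + 349)*172 = (-14/(-13) + 349)*172 = (-14*(-1/13) + 349)*172 = (14/13 + 349)*172 = (4551/13)*172 = 782772/13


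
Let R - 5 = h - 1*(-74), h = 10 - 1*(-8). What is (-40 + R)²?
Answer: 3249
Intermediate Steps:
h = 18 (h = 10 + 8 = 18)
R = 97 (R = 5 + (18 - 1*(-74)) = 5 + (18 + 74) = 5 + 92 = 97)
(-40 + R)² = (-40 + 97)² = 57² = 3249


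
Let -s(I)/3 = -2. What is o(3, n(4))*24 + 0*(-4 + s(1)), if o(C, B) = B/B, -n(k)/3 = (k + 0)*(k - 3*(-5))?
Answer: 24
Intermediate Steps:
s(I) = 6 (s(I) = -3*(-2) = 6)
n(k) = -3*k*(15 + k) (n(k) = -3*(k + 0)*(k - 3*(-5)) = -3*k*(k + 15) = -3*k*(15 + k))
o(C, B) = 1
o(3, n(4))*24 + 0*(-4 + s(1)) = 1*24 + 0*(-4 + 6) = 24 + 0*2 = 24 + 0 = 24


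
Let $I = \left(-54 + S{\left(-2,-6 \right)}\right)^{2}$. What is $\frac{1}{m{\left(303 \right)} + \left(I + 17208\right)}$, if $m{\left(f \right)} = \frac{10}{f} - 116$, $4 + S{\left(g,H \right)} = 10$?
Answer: $\frac{303}{5876998} \approx 5.1557 \cdot 10^{-5}$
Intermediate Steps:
$S{\left(g,H \right)} = 6$ ($S{\left(g,H \right)} = -4 + 10 = 6$)
$I = 2304$ ($I = \left(-54 + 6\right)^{2} = \left(-48\right)^{2} = 2304$)
$m{\left(f \right)} = -116 + \frac{10}{f}$ ($m{\left(f \right)} = \frac{10}{f} - 116 = -116 + \frac{10}{f}$)
$\frac{1}{m{\left(303 \right)} + \left(I + 17208\right)} = \frac{1}{\left(-116 + \frac{10}{303}\right) + \left(2304 + 17208\right)} = \frac{1}{\left(-116 + 10 \cdot \frac{1}{303}\right) + 19512} = \frac{1}{\left(-116 + \frac{10}{303}\right) + 19512} = \frac{1}{- \frac{35138}{303} + 19512} = \frac{1}{\frac{5876998}{303}} = \frac{303}{5876998}$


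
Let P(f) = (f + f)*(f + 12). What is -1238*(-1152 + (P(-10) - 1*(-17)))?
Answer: 1454650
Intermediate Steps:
P(f) = 2*f*(12 + f) (P(f) = (2*f)*(12 + f) = 2*f*(12 + f))
-1238*(-1152 + (P(-10) - 1*(-17))) = -1238*(-1152 + (2*(-10)*(12 - 10) - 1*(-17))) = -1238*(-1152 + (2*(-10)*2 + 17)) = -1238*(-1152 + (-40 + 17)) = -1238*(-1152 - 23) = -1238*(-1175) = 1454650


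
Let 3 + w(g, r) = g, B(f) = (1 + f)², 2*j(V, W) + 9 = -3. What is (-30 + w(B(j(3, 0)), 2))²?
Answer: 64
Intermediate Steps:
j(V, W) = -6 (j(V, W) = -9/2 + (½)*(-3) = -9/2 - 3/2 = -6)
w(g, r) = -3 + g
(-30 + w(B(j(3, 0)), 2))² = (-30 + (-3 + (1 - 6)²))² = (-30 + (-3 + (-5)²))² = (-30 + (-3 + 25))² = (-30 + 22)² = (-8)² = 64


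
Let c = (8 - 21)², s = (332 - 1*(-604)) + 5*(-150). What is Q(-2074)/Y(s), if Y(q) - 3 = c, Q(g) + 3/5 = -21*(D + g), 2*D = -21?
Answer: 437739/1720 ≈ 254.50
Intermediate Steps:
D = -21/2 (D = (½)*(-21) = -21/2 ≈ -10.500)
Q(g) = 2199/10 - 21*g (Q(g) = -⅗ - 21*(-21/2 + g) = -⅗ + (441/2 - 21*g) = 2199/10 - 21*g)
s = 186 (s = (332 + 604) - 750 = 936 - 750 = 186)
c = 169 (c = (-13)² = 169)
Y(q) = 172 (Y(q) = 3 + 169 = 172)
Q(-2074)/Y(s) = (2199/10 - 21*(-2074))/172 = (2199/10 + 43554)*(1/172) = (437739/10)*(1/172) = 437739/1720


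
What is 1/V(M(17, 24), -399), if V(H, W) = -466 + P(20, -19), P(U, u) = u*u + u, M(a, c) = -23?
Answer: -1/124 ≈ -0.0080645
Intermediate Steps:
P(U, u) = u + u**2 (P(U, u) = u**2 + u = u + u**2)
V(H, W) = -124 (V(H, W) = -466 - 19*(1 - 19) = -466 - 19*(-18) = -466 + 342 = -124)
1/V(M(17, 24), -399) = 1/(-124) = -1/124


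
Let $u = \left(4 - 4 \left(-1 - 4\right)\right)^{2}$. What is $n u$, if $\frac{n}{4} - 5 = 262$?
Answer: $615168$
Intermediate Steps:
$u = 576$ ($u = \left(4 - -20\right)^{2} = \left(4 + 20\right)^{2} = 24^{2} = 576$)
$n = 1068$ ($n = 20 + 4 \cdot 262 = 20 + 1048 = 1068$)
$n u = 1068 \cdot 576 = 615168$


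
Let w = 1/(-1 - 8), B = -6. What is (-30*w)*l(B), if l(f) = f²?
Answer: 120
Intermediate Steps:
w = -⅑ (w = 1/(-9) = -⅑ ≈ -0.11111)
(-30*w)*l(B) = -30*(-⅑)*(-6)² = (10/3)*36 = 120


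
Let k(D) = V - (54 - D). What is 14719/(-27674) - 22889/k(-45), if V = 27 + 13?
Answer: 632561765/1632766 ≈ 387.42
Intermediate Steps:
V = 40
k(D) = -14 + D (k(D) = 40 - (54 - D) = 40 + (-54 + D) = -14 + D)
14719/(-27674) - 22889/k(-45) = 14719/(-27674) - 22889/(-14 - 45) = 14719*(-1/27674) - 22889/(-59) = -14719/27674 - 22889*(-1/59) = -14719/27674 + 22889/59 = 632561765/1632766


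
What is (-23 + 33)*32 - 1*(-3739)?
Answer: 4059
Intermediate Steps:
(-23 + 33)*32 - 1*(-3739) = 10*32 + 3739 = 320 + 3739 = 4059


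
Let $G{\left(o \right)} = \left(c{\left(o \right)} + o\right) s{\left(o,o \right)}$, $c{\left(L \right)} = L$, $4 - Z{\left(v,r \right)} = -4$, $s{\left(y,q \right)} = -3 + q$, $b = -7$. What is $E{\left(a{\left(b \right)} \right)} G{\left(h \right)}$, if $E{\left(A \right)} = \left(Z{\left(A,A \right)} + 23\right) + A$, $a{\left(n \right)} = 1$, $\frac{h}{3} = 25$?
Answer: $345600$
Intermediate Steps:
$h = 75$ ($h = 3 \cdot 25 = 75$)
$Z{\left(v,r \right)} = 8$ ($Z{\left(v,r \right)} = 4 - -4 = 4 + 4 = 8$)
$E{\left(A \right)} = 31 + A$ ($E{\left(A \right)} = \left(8 + 23\right) + A = 31 + A$)
$G{\left(o \right)} = 2 o \left(-3 + o\right)$ ($G{\left(o \right)} = \left(o + o\right) \left(-3 + o\right) = 2 o \left(-3 + o\right)$)
$E{\left(a{\left(b \right)} \right)} G{\left(h \right)} = \left(31 + 1\right) 2 \cdot 75 \left(-3 + 75\right) = 32 \cdot 2 \cdot 75 \cdot 72 = 32 \cdot 10800 = 345600$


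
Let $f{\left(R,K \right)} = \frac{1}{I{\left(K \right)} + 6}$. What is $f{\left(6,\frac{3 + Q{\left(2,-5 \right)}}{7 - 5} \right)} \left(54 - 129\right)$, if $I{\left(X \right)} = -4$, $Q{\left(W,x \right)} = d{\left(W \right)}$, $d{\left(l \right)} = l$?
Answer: $- \frac{75}{2} \approx -37.5$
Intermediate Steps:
$Q{\left(W,x \right)} = W$
$f{\left(R,K \right)} = \frac{1}{2}$ ($f{\left(R,K \right)} = \frac{1}{-4 + 6} = \frac{1}{2}$)
$f{\left(6,\frac{3 + Q{\left(2,-5 \right)}}{7 - 5} \right)} \left(54 - 129\right) = \frac{54 - 129}{2} = \frac{1}{2} \left(-75\right) = - \frac{75}{2}$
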